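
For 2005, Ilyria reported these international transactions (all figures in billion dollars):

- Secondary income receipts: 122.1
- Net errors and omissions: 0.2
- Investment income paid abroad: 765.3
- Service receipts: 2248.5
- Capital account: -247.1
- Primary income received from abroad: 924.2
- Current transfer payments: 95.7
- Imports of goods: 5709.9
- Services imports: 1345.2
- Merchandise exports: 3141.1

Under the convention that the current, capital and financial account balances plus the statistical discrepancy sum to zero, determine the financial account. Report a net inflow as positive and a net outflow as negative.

1727.1

Goods balance = 3141.1 - 5709.9 = -2568.8
Services balance = 2248.5 - 1345.2 = 903.3
Trade balance (goods + services) = -2568.8 + 903.3 = -1665.5
Net primary income = 924.2 - 765.3 = 158.9
Net secondary income = 122.1 - 95.7 = 26.4
Current account = -1665.5 + 158.9 + 26.4 = -1480.2
Financial account = -(-1480.2 + (-247.1) + 0.2) = 1727.1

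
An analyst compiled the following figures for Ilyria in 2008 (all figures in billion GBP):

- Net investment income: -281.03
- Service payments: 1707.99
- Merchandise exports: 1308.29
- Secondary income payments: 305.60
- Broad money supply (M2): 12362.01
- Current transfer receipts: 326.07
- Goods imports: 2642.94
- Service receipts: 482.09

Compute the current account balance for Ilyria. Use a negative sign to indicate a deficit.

Goods balance = 1308.29 - 2642.94 = -1334.65
Services balance = 482.09 - 1707.99 = -1225.90
Trade balance (goods + services) = -1334.65 + (-1225.90) = -2560.55
Net primary income = -281.03
Net secondary income = 326.07 - 305.60 = 20.47
Current account = -2560.55 + (-281.03) + 20.47 = -2821.11

-2821.11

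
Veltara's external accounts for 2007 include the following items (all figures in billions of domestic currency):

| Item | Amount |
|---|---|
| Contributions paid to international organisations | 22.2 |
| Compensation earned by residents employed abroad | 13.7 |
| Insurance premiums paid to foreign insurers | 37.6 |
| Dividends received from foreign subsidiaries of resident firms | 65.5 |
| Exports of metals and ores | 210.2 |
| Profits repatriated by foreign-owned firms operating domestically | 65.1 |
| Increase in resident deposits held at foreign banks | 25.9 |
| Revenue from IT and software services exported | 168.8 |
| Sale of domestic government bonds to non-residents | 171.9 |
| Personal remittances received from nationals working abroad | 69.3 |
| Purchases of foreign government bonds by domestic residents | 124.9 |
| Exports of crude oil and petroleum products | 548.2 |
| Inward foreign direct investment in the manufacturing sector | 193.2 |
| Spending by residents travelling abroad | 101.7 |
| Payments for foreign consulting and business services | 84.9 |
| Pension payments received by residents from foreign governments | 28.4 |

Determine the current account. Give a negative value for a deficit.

792.6

Goods: 548.2 + 210.2 = 758.4
Services: 168.8 - 101.7 - 37.6 - 84.9 = -55.4
Primary income: 13.7 + 65.5 - 65.1 = 14.1
Secondary income: 69.3 + 28.4 - 22.2 = 75.5
Current account = 758.4 + (-55.4) + 14.1 + 75.5 = 792.6
(Excluded from the current account — financial account: increase in resident deposits held at foreign banks 25.9, sale of domestic government bonds to non-residents 171.9, purchases of foreign government bonds by domestic residents 124.9, inward foreign direct investment in the manufacturing sector 193.2.)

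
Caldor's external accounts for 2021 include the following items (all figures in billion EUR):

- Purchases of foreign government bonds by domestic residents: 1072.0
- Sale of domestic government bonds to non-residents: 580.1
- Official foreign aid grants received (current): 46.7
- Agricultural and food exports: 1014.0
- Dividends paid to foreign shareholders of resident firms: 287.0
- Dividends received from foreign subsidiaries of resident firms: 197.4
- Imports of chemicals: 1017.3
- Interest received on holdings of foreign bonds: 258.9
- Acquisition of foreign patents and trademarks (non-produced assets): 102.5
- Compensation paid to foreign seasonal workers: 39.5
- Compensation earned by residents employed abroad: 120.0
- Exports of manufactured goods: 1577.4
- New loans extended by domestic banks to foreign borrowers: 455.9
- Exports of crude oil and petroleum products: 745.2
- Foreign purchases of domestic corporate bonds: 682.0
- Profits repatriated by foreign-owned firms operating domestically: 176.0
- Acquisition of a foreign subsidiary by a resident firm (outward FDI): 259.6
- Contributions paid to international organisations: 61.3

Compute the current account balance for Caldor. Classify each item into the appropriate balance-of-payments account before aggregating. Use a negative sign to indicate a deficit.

Goods: -1017.3 + 1014.0 + 745.2 + 1577.4 = 2319.3
Primary income: 120.0 + 258.9 - 287.0 + 197.4 - 39.5 - 176.0 = 73.8
Secondary income: -61.3 + 46.7 = -14.6
Current account = 2319.3 + 73.8 + (-14.6) = 2378.5
(Excluded from the current account — financial account: purchases of foreign government bonds by domestic residents 1072.0, sale of domestic government bonds to non-residents 580.1, new loans extended by domestic banks to foreign borrowers 455.9, foreign purchases of domestic corporate bonds 682.0, acquisition of a foreign subsidiary by a resident firm (outward FDI) 259.6; capital account: acquisition of foreign patents and trademarks (non-produced assets) 102.5.)

2378.5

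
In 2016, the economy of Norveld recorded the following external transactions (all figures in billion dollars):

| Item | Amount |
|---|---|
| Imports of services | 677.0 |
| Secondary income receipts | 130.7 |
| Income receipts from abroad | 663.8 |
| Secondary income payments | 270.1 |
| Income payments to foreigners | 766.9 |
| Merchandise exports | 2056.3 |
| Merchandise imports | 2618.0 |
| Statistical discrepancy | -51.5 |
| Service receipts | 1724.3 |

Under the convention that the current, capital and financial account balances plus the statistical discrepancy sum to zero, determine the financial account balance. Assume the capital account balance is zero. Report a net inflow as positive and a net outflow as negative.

Goods balance = 2056.3 - 2618.0 = -561.7
Services balance = 1724.3 - 677.0 = 1047.3
Trade balance (goods + services) = -561.7 + 1047.3 = 485.6
Net primary income = 663.8 - 766.9 = -103.1
Net secondary income = 130.7 - 270.1 = -139.4
Current account = 485.6 + (-103.1) + (-139.4) = 243.1
Financial account = -(243.1 + (-51.5)) = -191.6

-191.6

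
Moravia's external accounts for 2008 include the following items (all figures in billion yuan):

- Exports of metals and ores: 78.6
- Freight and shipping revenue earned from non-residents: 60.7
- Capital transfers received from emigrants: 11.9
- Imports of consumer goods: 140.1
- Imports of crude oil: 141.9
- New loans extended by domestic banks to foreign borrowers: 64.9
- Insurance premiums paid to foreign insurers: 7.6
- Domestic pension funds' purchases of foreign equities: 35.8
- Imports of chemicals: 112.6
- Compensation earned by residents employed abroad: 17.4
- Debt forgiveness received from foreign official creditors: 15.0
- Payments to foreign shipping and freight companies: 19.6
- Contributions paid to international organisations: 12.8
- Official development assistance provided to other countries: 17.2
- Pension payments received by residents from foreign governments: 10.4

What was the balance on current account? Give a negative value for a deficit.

Goods: -140.1 - 141.9 - 112.6 + 78.6 = -316.0
Services: -19.6 - 7.6 + 60.7 = 33.5
Primary income: 17.4
Secondary income: 10.4 - 17.2 - 12.8 = -19.6
Current account = (-316.0) + 33.5 + 17.4 + (-19.6) = -284.7
(Excluded from the current account — capital account: capital transfers received from emigrants 11.9, debt forgiveness received from foreign official creditors 15.0; financial account: new loans extended by domestic banks to foreign borrowers 64.9, domestic pension funds' purchases of foreign equities 35.8.)

-284.7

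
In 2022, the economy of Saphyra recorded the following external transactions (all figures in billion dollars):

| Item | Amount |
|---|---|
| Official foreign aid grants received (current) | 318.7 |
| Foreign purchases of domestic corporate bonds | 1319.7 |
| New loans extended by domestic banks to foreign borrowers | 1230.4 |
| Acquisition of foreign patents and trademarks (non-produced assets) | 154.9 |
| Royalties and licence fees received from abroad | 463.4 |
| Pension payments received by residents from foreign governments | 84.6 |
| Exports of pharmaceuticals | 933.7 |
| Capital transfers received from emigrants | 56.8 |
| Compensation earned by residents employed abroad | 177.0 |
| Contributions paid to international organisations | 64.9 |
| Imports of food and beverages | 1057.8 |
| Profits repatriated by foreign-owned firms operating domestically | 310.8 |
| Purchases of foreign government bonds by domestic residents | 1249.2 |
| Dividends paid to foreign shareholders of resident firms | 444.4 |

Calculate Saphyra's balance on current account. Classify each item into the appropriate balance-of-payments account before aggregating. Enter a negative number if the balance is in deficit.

99.5

Goods: -1057.8 + 933.7 = -124.1
Services: 463.4
Primary income: -310.8 - 444.4 + 177.0 = -578.2
Secondary income: 84.6 + 318.7 - 64.9 = 338.4
Current account = (-124.1) + 463.4 + (-578.2) + 338.4 = 99.5
(Excluded from the current account — financial account: foreign purchases of domestic corporate bonds 1319.7, new loans extended by domestic banks to foreign borrowers 1230.4, purchases of foreign government bonds by domestic residents 1249.2; capital account: acquisition of foreign patents and trademarks (non-produced assets) 154.9, capital transfers received from emigrants 56.8.)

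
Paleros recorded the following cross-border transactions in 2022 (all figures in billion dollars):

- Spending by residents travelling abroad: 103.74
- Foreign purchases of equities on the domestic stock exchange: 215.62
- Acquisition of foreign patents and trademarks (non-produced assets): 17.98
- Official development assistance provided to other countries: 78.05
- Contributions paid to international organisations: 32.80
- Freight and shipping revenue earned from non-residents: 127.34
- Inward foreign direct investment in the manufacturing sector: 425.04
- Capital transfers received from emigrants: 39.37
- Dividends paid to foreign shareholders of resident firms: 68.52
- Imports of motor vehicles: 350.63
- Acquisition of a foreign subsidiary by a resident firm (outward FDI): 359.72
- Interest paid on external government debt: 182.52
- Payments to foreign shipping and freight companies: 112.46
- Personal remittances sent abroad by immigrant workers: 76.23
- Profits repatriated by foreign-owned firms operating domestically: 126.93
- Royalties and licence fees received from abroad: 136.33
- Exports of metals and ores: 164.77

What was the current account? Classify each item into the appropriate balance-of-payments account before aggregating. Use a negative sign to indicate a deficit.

Goods: -350.63 + 164.77 = -185.86
Services: 136.33 + 127.34 - 112.46 - 103.74 = 47.47
Primary income: -182.52 - 126.93 - 68.52 = -377.97
Secondary income: -76.23 - 32.80 - 78.05 = -187.08
Current account = (-185.86) + 47.47 + (-377.97) + (-187.08) = -703.44
(Excluded from the current account — financial account: foreign purchases of equities on the domestic stock exchange 215.62, inward foreign direct investment in the manufacturing sector 425.04, acquisition of a foreign subsidiary by a resident firm (outward FDI) 359.72; capital account: acquisition of foreign patents and trademarks (non-produced assets) 17.98, capital transfers received from emigrants 39.37.)

-703.44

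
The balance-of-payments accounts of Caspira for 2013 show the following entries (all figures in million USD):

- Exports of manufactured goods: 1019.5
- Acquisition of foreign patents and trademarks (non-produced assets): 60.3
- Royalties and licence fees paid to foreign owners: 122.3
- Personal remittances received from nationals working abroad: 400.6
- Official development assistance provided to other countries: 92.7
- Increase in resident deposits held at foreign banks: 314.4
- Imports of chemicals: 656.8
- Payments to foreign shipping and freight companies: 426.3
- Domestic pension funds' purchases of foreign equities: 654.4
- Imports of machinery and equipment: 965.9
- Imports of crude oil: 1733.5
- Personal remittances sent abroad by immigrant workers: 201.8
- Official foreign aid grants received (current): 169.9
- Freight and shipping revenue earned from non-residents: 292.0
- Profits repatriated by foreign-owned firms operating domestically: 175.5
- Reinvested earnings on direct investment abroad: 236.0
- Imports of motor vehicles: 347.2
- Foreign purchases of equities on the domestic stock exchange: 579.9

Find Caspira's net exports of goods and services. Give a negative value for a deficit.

Goods: -1733.5 - 656.8 - 965.9 + 1019.5 - 347.2 = -2683.9
Services: -426.3 - 122.3 + 292.0 = -256.6
Trade balance = -2683.9 + (-256.6) = -2940.5
(Excluded from the trade balance — capital account: acquisition of foreign patents and trademarks (non-produced assets) 60.3; secondary income: personal remittances received from nationals working abroad 400.6, official development assistance provided to other countries 92.7, personal remittances sent abroad by immigrant workers 201.8, official foreign aid grants received (current) 169.9; financial account: increase in resident deposits held at foreign banks 314.4, domestic pension funds' purchases of foreign equities 654.4, foreign purchases of equities on the domestic stock exchange 579.9; primary income: profits repatriated by foreign-owned firms operating domestically 175.5, reinvested earnings on direct investment abroad 236.0.)

-2940.5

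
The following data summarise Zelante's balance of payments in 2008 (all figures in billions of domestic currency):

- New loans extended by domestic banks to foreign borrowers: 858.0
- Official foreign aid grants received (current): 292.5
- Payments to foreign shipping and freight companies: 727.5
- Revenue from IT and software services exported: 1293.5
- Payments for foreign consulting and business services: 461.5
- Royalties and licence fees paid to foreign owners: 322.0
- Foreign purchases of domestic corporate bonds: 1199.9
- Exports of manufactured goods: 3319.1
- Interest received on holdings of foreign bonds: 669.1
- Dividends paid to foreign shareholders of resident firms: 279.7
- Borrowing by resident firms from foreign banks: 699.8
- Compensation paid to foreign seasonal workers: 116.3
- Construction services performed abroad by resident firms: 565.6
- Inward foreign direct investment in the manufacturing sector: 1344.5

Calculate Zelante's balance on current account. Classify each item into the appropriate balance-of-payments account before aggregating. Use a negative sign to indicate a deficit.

Goods: 3319.1
Services: -461.5 - 727.5 + 1293.5 - 322.0 + 565.6 = 348.1
Primary income: 669.1 - 116.3 - 279.7 = 273.1
Secondary income: 292.5
Current account = 3319.1 + 348.1 + 273.1 + 292.5 = 4232.8
(Excluded from the current account — financial account: new loans extended by domestic banks to foreign borrowers 858.0, foreign purchases of domestic corporate bonds 1199.9, borrowing by resident firms from foreign banks 699.8, inward foreign direct investment in the manufacturing sector 1344.5.)

4232.8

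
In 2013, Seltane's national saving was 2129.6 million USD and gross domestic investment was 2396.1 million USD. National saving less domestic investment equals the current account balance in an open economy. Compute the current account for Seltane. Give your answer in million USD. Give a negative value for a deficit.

-266.5

S - I = CA (net lending to the rest of the world).
CA = S - I = 2129.6 - 2396.1 = -266.5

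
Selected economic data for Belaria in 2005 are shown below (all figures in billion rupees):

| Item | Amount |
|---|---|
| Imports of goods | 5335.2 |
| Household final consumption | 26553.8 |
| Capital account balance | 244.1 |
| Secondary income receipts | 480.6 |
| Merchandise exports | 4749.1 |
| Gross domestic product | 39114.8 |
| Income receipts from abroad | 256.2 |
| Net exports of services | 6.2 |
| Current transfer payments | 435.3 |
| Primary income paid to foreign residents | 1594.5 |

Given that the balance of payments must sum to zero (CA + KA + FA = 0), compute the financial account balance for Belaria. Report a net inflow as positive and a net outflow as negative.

1628.8

Goods balance = 4749.1 - 5335.2 = -586.1
Services balance = 6.2
Trade balance (goods + services) = -586.1 + 6.2 = -579.9
Net primary income = 256.2 - 1594.5 = -1338.3
Net secondary income = 480.6 - 435.3 = 45.3
Current account = -579.9 + (-1338.3) + 45.3 = -1872.9
Financial account = -(-1872.9 + 244.1) = 1628.8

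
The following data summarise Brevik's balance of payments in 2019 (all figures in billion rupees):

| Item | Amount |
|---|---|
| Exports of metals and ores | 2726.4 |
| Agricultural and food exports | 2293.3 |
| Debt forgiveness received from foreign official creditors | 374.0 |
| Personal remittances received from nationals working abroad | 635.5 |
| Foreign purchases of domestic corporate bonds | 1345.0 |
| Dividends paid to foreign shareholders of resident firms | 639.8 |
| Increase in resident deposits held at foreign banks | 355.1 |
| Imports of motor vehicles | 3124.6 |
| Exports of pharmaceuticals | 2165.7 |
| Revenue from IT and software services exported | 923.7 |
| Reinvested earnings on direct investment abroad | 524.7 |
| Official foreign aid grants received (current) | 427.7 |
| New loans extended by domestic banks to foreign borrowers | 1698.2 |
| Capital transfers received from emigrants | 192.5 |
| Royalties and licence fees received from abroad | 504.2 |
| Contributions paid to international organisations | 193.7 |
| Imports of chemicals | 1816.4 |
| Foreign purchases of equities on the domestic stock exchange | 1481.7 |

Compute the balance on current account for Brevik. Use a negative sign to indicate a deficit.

Goods: -1816.4 + 2726.4 + 2165.7 + 2293.3 - 3124.6 = 2244.4
Services: 923.7 + 504.2 = 1427.9
Primary income: -639.8 + 524.7 = -115.1
Secondary income: 635.5 - 193.7 + 427.7 = 869.5
Current account = 2244.4 + 1427.9 + (-115.1) + 869.5 = 4426.7
(Excluded from the current account — capital account: debt forgiveness received from foreign official creditors 374.0, capital transfers received from emigrants 192.5; financial account: foreign purchases of domestic corporate bonds 1345.0, increase in resident deposits held at foreign banks 355.1, new loans extended by domestic banks to foreign borrowers 1698.2, foreign purchases of equities on the domestic stock exchange 1481.7.)

4426.7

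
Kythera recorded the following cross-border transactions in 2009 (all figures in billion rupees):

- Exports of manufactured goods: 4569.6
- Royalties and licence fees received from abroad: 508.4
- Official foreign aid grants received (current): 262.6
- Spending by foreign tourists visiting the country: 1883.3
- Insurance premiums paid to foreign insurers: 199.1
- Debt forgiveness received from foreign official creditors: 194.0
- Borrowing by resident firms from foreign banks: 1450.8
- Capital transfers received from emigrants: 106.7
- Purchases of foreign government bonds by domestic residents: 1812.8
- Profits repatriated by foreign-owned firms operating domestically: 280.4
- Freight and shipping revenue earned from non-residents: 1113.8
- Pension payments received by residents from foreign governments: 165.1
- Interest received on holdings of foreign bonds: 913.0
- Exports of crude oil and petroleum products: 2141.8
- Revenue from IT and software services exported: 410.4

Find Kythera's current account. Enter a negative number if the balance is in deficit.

Goods: 4569.6 + 2141.8 = 6711.4
Services: 508.4 + 1113.8 + 410.4 + 1883.3 - 199.1 = 3716.8
Primary income: -280.4 + 913.0 = 632.6
Secondary income: 262.6 + 165.1 = 427.7
Current account = 6711.4 + 3716.8 + 632.6 + 427.7 = 11488.5
(Excluded from the current account — capital account: debt forgiveness received from foreign official creditors 194.0, capital transfers received from emigrants 106.7; financial account: borrowing by resident firms from foreign banks 1450.8, purchases of foreign government bonds by domestic residents 1812.8.)

11488.5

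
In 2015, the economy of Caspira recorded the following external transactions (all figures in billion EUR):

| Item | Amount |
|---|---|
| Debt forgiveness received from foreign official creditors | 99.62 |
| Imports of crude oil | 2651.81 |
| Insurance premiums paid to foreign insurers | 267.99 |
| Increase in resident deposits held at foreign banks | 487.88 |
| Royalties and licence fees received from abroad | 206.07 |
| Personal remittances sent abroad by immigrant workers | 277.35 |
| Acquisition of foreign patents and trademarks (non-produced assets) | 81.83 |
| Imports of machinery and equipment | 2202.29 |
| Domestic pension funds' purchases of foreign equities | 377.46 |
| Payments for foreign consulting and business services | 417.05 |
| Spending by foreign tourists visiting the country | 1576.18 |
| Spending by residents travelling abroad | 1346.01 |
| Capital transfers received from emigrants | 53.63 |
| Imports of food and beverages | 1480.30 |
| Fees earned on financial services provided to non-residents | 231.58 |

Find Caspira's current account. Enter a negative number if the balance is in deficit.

-6628.97

Goods: -2202.29 - 2651.81 - 1480.30 = -6334.40
Services: 206.07 - 267.99 + 1576.18 - 1346.01 - 417.05 + 231.58 = -17.22
Secondary income: -277.35
Current account = (-6334.40) + (-17.22) + (-277.35) = -6628.97
(Excluded from the current account — capital account: debt forgiveness received from foreign official creditors 99.62, acquisition of foreign patents and trademarks (non-produced assets) 81.83, capital transfers received from emigrants 53.63; financial account: increase in resident deposits held at foreign banks 487.88, domestic pension funds' purchases of foreign equities 377.46.)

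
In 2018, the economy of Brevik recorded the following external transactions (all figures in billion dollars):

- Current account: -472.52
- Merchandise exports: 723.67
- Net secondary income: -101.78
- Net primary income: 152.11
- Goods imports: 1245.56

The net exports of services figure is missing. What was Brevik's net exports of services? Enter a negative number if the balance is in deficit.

-0.96

Current account = goods balance + services balance + net primary income + net secondary income
Sum of the known components = -471.56
Net exports of services = CA - (known components) = -472.52 - (-471.56) = -0.96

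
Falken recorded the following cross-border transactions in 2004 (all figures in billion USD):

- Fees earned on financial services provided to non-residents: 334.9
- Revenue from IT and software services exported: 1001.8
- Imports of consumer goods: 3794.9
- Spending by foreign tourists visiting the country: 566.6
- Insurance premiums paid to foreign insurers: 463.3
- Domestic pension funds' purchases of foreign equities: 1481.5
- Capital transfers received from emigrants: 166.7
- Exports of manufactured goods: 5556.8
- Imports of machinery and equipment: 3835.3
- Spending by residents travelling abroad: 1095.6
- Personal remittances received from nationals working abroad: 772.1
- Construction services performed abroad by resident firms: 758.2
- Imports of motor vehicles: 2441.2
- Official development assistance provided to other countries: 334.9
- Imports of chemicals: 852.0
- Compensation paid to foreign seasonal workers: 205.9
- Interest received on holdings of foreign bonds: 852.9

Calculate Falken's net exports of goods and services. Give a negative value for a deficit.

-4264.0

Goods: -2441.2 - 3835.3 + 5556.8 - 852.0 - 3794.9 = -5366.6
Services: -463.3 + 334.9 - 1095.6 + 758.2 + 566.6 + 1001.8 = 1102.6
Trade balance = -5366.6 + 1102.6 = -4264.0
(Excluded from the trade balance — financial account: domestic pension funds' purchases of foreign equities 1481.5; capital account: capital transfers received from emigrants 166.7; secondary income: personal remittances received from nationals working abroad 772.1, official development assistance provided to other countries 334.9; primary income: compensation paid to foreign seasonal workers 205.9, interest received on holdings of foreign bonds 852.9.)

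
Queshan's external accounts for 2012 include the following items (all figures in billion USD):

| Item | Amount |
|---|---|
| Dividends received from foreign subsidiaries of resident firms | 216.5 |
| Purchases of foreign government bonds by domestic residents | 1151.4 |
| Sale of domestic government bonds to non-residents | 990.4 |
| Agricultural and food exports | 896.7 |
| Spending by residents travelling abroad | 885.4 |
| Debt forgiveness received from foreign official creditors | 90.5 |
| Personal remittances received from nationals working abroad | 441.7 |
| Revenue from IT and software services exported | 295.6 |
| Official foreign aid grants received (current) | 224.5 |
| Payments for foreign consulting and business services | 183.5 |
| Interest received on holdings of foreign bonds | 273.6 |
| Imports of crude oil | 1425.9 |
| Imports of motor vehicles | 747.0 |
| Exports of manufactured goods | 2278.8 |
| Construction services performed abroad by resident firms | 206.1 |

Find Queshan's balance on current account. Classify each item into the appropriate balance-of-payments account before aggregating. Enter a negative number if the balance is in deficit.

1591.7

Goods: -747.0 + 896.7 - 1425.9 + 2278.8 = 1002.6
Services: -885.4 - 183.5 + 206.1 + 295.6 = -567.2
Primary income: 216.5 + 273.6 = 490.1
Secondary income: 224.5 + 441.7 = 666.2
Current account = 1002.6 + (-567.2) + 490.1 + 666.2 = 1591.7
(Excluded from the current account — financial account: purchases of foreign government bonds by domestic residents 1151.4, sale of domestic government bonds to non-residents 990.4; capital account: debt forgiveness received from foreign official creditors 90.5.)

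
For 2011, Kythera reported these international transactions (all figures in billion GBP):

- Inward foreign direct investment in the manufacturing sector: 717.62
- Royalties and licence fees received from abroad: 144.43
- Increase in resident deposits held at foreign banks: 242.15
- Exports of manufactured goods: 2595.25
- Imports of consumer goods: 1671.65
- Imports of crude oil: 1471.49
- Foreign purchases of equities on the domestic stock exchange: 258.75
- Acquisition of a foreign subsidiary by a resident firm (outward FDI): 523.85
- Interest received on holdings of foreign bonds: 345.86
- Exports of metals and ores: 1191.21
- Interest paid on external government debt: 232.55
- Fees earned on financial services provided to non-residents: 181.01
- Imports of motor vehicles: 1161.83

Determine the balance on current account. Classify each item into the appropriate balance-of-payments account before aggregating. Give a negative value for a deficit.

-79.76

Goods: 1191.21 - 1471.49 - 1671.65 - 1161.83 + 2595.25 = -518.51
Services: 144.43 + 181.01 = 325.44
Primary income: -232.55 + 345.86 = 113.31
Current account = (-518.51) + 325.44 + 113.31 = -79.76
(Excluded from the current account — financial account: inward foreign direct investment in the manufacturing sector 717.62, increase in resident deposits held at foreign banks 242.15, foreign purchases of equities on the domestic stock exchange 258.75, acquisition of a foreign subsidiary by a resident firm (outward FDI) 523.85.)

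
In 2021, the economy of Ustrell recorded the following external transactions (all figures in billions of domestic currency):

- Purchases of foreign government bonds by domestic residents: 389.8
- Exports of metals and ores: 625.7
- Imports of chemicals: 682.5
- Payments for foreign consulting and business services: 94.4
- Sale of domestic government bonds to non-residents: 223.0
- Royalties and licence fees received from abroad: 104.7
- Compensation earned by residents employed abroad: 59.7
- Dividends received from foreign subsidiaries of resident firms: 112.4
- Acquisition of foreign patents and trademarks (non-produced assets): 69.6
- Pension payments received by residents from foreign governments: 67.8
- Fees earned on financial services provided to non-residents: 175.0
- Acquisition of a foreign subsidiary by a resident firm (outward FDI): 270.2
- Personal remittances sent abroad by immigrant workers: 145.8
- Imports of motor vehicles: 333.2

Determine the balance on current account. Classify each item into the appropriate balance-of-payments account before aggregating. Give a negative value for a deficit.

Goods: 625.7 - 333.2 - 682.5 = -390.0
Services: -94.4 + 104.7 + 175.0 = 185.3
Primary income: 112.4 + 59.7 = 172.1
Secondary income: 67.8 - 145.8 = -78.0
Current account = (-390.0) + 185.3 + 172.1 + (-78.0) = -110.6
(Excluded from the current account — financial account: purchases of foreign government bonds by domestic residents 389.8, sale of domestic government bonds to non-residents 223.0, acquisition of a foreign subsidiary by a resident firm (outward FDI) 270.2; capital account: acquisition of foreign patents and trademarks (non-produced assets) 69.6.)

-110.6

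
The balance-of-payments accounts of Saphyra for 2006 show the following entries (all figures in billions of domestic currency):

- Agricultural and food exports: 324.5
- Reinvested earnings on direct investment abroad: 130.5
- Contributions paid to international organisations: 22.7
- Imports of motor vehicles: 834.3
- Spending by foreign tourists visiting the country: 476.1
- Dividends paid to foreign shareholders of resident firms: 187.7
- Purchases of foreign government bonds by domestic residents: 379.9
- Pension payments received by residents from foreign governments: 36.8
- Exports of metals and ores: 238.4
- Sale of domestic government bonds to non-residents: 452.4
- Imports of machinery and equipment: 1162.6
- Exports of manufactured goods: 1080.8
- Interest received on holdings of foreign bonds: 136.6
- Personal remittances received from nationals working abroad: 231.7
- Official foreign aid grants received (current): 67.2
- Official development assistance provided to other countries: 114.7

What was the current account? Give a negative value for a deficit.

Goods: -834.3 + 238.4 + 1080.8 - 1162.6 + 324.5 = -353.2
Services: 476.1
Primary income: 130.5 - 187.7 + 136.6 = 79.4
Secondary income: 67.2 - 114.7 - 22.7 + 231.7 + 36.8 = 198.3
Current account = (-353.2) + 476.1 + 79.4 + 198.3 = 400.6
(Excluded from the current account — financial account: purchases of foreign government bonds by domestic residents 379.9, sale of domestic government bonds to non-residents 452.4.)

400.6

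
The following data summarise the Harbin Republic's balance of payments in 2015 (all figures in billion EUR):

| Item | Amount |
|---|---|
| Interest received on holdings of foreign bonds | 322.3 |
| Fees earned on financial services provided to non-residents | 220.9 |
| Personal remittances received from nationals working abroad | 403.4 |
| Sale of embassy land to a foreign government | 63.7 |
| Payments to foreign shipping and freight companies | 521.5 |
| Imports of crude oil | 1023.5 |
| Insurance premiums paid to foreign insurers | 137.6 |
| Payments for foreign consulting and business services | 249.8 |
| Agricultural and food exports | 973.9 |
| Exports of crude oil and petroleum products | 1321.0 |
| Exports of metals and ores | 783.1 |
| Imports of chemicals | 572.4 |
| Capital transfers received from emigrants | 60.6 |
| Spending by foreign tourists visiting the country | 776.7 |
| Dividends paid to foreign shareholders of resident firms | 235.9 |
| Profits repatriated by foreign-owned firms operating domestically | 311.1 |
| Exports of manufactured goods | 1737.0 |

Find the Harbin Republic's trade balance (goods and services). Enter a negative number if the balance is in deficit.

3307.8

Goods: 973.9 + 1321.0 + 1737.0 - 1023.5 + 783.1 - 572.4 = 3219.1
Services: -521.5 - 137.6 + 776.7 - 249.8 + 220.9 = 88.7
Trade balance = 3219.1 + 88.7 = 3307.8
(Excluded from the trade balance — primary income: interest received on holdings of foreign bonds 322.3, dividends paid to foreign shareholders of resident firms 235.9, profits repatriated by foreign-owned firms operating domestically 311.1; secondary income: personal remittances received from nationals working abroad 403.4; capital account: sale of embassy land to a foreign government 63.7, capital transfers received from emigrants 60.6.)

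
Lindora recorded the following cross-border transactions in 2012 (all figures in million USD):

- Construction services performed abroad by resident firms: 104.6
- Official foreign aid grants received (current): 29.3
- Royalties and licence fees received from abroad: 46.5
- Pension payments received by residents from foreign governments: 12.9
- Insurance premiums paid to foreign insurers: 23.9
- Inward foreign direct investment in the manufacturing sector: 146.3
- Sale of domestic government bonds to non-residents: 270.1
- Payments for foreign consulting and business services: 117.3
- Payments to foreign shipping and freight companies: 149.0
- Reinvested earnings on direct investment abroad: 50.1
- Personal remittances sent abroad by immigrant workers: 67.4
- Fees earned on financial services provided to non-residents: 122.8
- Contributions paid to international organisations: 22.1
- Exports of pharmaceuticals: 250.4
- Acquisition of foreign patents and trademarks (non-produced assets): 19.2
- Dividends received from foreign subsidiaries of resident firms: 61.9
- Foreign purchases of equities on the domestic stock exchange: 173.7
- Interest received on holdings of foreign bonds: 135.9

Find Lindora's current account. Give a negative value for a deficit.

434.7

Goods: 250.4
Services: -23.9 - 149.0 + 104.6 + 46.5 + 122.8 - 117.3 = -16.3
Primary income: 50.1 + 61.9 + 135.9 = 247.9
Secondary income: -22.1 + 12.9 - 67.4 + 29.3 = -47.3
Current account = 250.4 + (-16.3) + 247.9 + (-47.3) = 434.7
(Excluded from the current account — financial account: inward foreign direct investment in the manufacturing sector 146.3, sale of domestic government bonds to non-residents 270.1, foreign purchases of equities on the domestic stock exchange 173.7; capital account: acquisition of foreign patents and trademarks (non-produced assets) 19.2.)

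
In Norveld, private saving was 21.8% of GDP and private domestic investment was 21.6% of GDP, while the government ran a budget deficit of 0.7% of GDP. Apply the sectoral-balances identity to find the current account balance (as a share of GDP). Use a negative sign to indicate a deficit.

By the sectoral-balances identity, CA = (S_private - I) + (T - G).
Private balance = 21.8 - 21.6 = 0.2
Government balance (T - G) = -0.7
CA = 0.2 + (-0.7) = -0.5

-0.5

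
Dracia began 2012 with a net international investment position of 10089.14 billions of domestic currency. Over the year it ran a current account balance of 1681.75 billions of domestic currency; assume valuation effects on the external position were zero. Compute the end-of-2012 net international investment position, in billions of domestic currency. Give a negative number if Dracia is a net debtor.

With no valuation effects, change in NIIP = current account = 1681.75
End-of-year NIIP = 10089.14 + 1681.75 = 11770.89

11770.89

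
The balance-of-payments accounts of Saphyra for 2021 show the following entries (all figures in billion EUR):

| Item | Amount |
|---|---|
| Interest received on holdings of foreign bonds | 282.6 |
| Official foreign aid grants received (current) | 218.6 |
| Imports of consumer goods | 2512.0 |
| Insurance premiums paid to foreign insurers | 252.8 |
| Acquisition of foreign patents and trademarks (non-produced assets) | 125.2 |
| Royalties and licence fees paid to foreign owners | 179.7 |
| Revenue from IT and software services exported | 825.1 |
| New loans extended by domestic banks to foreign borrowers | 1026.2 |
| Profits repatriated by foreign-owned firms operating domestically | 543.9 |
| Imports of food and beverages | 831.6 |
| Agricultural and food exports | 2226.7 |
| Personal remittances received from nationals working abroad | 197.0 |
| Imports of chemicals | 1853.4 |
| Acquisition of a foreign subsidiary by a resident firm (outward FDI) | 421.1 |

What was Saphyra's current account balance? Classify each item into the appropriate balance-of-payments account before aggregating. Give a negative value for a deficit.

Goods: -1853.4 + 2226.7 - 2512.0 - 831.6 = -2970.3
Services: -179.7 + 825.1 - 252.8 = 392.6
Primary income: 282.6 - 543.9 = -261.3
Secondary income: 197.0 + 218.6 = 415.6
Current account = (-2970.3) + 392.6 + (-261.3) + 415.6 = -2423.4
(Excluded from the current account — capital account: acquisition of foreign patents and trademarks (non-produced assets) 125.2; financial account: new loans extended by domestic banks to foreign borrowers 1026.2, acquisition of a foreign subsidiary by a resident firm (outward FDI) 421.1.)

-2423.4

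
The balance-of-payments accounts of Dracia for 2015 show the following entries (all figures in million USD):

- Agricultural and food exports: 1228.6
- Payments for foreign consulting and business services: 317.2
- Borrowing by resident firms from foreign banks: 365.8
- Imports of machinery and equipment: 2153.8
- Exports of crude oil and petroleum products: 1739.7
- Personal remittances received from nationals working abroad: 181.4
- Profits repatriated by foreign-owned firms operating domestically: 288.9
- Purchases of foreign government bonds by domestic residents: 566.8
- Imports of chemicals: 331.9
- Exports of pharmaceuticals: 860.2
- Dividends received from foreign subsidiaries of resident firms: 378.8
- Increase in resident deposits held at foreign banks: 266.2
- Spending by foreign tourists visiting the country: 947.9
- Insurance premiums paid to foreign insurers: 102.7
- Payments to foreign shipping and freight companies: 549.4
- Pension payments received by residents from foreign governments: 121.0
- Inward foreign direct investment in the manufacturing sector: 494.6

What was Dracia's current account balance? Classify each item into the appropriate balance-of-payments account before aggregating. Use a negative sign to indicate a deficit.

1713.7

Goods: 860.2 + 1228.6 + 1739.7 - 331.9 - 2153.8 = 1342.8
Services: -102.7 - 549.4 - 317.2 + 947.9 = -21.4
Primary income: -288.9 + 378.8 = 89.9
Secondary income: 121.0 + 181.4 = 302.4
Current account = 1342.8 + (-21.4) + 89.9 + 302.4 = 1713.7
(Excluded from the current account — financial account: borrowing by resident firms from foreign banks 365.8, purchases of foreign government bonds by domestic residents 566.8, increase in resident deposits held at foreign banks 266.2, inward foreign direct investment in the manufacturing sector 494.6.)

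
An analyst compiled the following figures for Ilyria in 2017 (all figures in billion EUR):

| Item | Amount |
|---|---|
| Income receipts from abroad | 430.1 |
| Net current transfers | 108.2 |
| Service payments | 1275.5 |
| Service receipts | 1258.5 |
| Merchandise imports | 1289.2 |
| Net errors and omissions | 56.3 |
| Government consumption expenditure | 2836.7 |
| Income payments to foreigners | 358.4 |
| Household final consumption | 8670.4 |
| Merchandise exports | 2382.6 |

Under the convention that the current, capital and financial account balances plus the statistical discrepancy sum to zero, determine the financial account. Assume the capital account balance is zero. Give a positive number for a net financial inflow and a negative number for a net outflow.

Goods balance = 2382.6 - 1289.2 = 1093.4
Services balance = 1258.5 - 1275.5 = -17.0
Trade balance (goods + services) = 1093.4 + (-17.0) = 1076.4
Net primary income = 430.1 - 358.4 = 71.7
Net secondary income = 108.2
Current account = 1076.4 + 71.7 + 108.2 = 1256.3
Financial account = -(1256.3 + 56.3) = -1312.6

-1312.6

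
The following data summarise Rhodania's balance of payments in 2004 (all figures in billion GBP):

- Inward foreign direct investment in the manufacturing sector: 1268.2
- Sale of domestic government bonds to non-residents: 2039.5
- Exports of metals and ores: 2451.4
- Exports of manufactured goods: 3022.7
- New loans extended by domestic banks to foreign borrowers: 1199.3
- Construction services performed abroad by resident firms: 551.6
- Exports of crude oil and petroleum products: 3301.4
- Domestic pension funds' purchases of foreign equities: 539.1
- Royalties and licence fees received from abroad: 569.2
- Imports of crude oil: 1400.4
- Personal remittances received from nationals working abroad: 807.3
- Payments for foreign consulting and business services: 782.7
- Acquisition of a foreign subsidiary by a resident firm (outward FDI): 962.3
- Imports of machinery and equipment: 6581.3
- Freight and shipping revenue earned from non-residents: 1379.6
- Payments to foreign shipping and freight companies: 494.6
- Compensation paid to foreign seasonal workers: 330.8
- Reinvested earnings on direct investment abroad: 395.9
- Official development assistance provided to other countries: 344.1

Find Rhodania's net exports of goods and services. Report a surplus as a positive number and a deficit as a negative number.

2016.9

Goods: 3022.7 - 1400.4 - 6581.3 + 3301.4 + 2451.4 = 793.8
Services: -494.6 + 551.6 + 1379.6 - 782.7 + 569.2 = 1223.1
Trade balance = 793.8 + 1223.1 = 2016.9
(Excluded from the trade balance — financial account: inward foreign direct investment in the manufacturing sector 1268.2, sale of domestic government bonds to non-residents 2039.5, new loans extended by domestic banks to foreign borrowers 1199.3, domestic pension funds' purchases of foreign equities 539.1, acquisition of a foreign subsidiary by a resident firm (outward FDI) 962.3; secondary income: personal remittances received from nationals working abroad 807.3, official development assistance provided to other countries 344.1; primary income: compensation paid to foreign seasonal workers 330.8, reinvested earnings on direct investment abroad 395.9.)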